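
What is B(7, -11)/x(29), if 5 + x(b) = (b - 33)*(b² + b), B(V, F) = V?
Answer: -7/3485 ≈ -0.0020086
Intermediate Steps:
x(b) = -5 + (-33 + b)*(b + b²) (x(b) = -5 + (b - 33)*(b² + b) = -5 + (-33 + b)*(b + b²))
B(7, -11)/x(29) = 7/(-5 + 29³ - 33*29 - 32*29²) = 7/(-5 + 24389 - 957 - 32*841) = 7/(-5 + 24389 - 957 - 26912) = 7/(-3485) = 7*(-1/3485) = -7/3485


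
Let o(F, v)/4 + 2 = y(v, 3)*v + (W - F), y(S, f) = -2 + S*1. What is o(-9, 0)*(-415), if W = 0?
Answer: -11620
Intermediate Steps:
y(S, f) = -2 + S
o(F, v) = -8 - 4*F + 4*v*(-2 + v) (o(F, v) = -8 + 4*((-2 + v)*v + (0 - F)) = -8 + 4*(v*(-2 + v) - F) = -8 + 4*(-F + v*(-2 + v)) = -8 + (-4*F + 4*v*(-2 + v)) = -8 - 4*F + 4*v*(-2 + v))
o(-9, 0)*(-415) = (-8 - 4*(-9) + 4*0*(-2 + 0))*(-415) = (-8 + 36 + 4*0*(-2))*(-415) = (-8 + 36 + 0)*(-415) = 28*(-415) = -11620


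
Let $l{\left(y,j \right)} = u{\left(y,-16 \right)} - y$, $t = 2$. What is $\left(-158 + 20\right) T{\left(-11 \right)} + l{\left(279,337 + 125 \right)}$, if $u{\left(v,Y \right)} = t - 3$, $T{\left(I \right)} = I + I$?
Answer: $2756$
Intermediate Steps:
$T{\left(I \right)} = 2 I$
$u{\left(v,Y \right)} = -1$ ($u{\left(v,Y \right)} = 2 - 3 = -1$)
$l{\left(y,j \right)} = -1 - y$
$\left(-158 + 20\right) T{\left(-11 \right)} + l{\left(279,337 + 125 \right)} = \left(-158 + 20\right) 2 \left(-11\right) - 280 = \left(-138\right) \left(-22\right) - 280 = 3036 - 280 = 2756$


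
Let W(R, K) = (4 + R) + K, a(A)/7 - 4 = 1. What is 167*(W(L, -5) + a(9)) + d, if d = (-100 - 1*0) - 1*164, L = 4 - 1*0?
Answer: 6082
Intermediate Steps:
a(A) = 35 (a(A) = 28 + 7*1 = 28 + 7 = 35)
L = 4 (L = 4 + 0 = 4)
W(R, K) = 4 + K + R
d = -264 (d = (-100 + 0) - 164 = -100 - 164 = -264)
167*(W(L, -5) + a(9)) + d = 167*((4 - 5 + 4) + 35) - 264 = 167*(3 + 35) - 264 = 167*38 - 264 = 6346 - 264 = 6082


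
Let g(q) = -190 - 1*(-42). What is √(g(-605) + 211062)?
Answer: √210914 ≈ 459.25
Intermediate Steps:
g(q) = -148 (g(q) = -190 + 42 = -148)
√(g(-605) + 211062) = √(-148 + 211062) = √210914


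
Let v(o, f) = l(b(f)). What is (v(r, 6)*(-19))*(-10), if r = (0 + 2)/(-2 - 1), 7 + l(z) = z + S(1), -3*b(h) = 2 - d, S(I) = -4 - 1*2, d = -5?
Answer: -8740/3 ≈ -2913.3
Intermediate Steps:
S(I) = -6 (S(I) = -4 - 2 = -6)
b(h) = -7/3 (b(h) = -(2 - 1*(-5))/3 = -(2 + 5)/3 = -1/3*7 = -7/3)
l(z) = -13 + z (l(z) = -7 + (z - 6) = -7 + (-6 + z) = -13 + z)
r = -2/3 (r = 2/(-3) = 2*(-1/3) = -2/3 ≈ -0.66667)
v(o, f) = -46/3 (v(o, f) = -13 - 7/3 = -46/3)
(v(r, 6)*(-19))*(-10) = -46/3*(-19)*(-10) = (874/3)*(-10) = -8740/3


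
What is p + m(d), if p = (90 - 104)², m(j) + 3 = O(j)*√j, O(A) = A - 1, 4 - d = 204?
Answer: 193 - 2010*I*√2 ≈ 193.0 - 2842.6*I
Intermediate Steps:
d = -200 (d = 4 - 1*204 = 4 - 204 = -200)
O(A) = -1 + A
m(j) = -3 + √j*(-1 + j) (m(j) = -3 + (-1 + j)*√j = -3 + √j*(-1 + j))
p = 196 (p = (-14)² = 196)
p + m(d) = 196 + (-3 + √(-200)*(-1 - 200)) = 196 + (-3 + (10*I*√2)*(-201)) = 196 + (-3 - 2010*I*√2) = 193 - 2010*I*√2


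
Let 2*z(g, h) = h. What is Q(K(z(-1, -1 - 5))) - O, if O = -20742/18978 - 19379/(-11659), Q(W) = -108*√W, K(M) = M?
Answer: -20990614/36877417 - 108*I*√3 ≈ -0.5692 - 187.06*I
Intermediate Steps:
z(g, h) = h/2
O = 20990614/36877417 (O = -20742*1/18978 - 19379*(-1/11659) = -3457/3163 + 19379/11659 = 20990614/36877417 ≈ 0.56920)
Q(K(z(-1, -1 - 5))) - O = -108*√2*√(-1 - 5)/2 - 1*20990614/36877417 = -108*I*√3 - 20990614/36877417 = -20990614/36877417 - 108*I*√3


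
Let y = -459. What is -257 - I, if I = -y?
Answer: -716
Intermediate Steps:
I = 459 (I = -1*(-459) = 459)
-257 - I = -257 - 1*459 = -257 - 459 = -716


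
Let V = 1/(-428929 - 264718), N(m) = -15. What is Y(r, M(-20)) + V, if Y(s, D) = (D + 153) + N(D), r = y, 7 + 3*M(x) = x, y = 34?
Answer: 89480462/693647 ≈ 129.00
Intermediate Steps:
M(x) = -7/3 + x/3
V = -1/693647 (V = 1/(-693647) = -1/693647 ≈ -1.4417e-6)
r = 34
Y(s, D) = 138 + D (Y(s, D) = (D + 153) - 15 = (153 + D) - 15 = 138 + D)
Y(r, M(-20)) + V = (138 + (-7/3 + (1/3)*(-20))) - 1/693647 = (138 + (-7/3 - 20/3)) - 1/693647 = (138 - 9) - 1/693647 = 129 - 1/693647 = 89480462/693647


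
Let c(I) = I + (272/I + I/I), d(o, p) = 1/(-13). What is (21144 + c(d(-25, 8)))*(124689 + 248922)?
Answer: 85525535676/13 ≈ 6.5789e+9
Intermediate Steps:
d(o, p) = -1/13
c(I) = 1 + I + 272/I (c(I) = I + (272/I + 1) = I + (1 + 272/I) = 1 + I + 272/I)
(21144 + c(d(-25, 8)))*(124689 + 248922) = (21144 + (1 - 1/13 + 272/(-1/13)))*(124689 + 248922) = (21144 + (1 - 1/13 + 272*(-13)))*373611 = (21144 + (1 - 1/13 - 3536))*373611 = (21144 - 45956/13)*373611 = (228916/13)*373611 = 85525535676/13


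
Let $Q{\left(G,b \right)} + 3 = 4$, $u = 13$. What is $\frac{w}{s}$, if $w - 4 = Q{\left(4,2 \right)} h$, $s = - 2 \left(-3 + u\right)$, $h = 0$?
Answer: $- \frac{1}{5} \approx -0.2$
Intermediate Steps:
$Q{\left(G,b \right)} = 1$ ($Q{\left(G,b \right)} = -3 + 4 = 1$)
$s = -20$ ($s = - 2 \left(-3 + 13\right) = \left(-2\right) 10 = -20$)
$w = 4$ ($w = 4 + 1 \cdot 0 = 4 + 0 = 4$)
$\frac{w}{s} = \frac{4}{-20} = 4 \left(- \frac{1}{20}\right) = - \frac{1}{5}$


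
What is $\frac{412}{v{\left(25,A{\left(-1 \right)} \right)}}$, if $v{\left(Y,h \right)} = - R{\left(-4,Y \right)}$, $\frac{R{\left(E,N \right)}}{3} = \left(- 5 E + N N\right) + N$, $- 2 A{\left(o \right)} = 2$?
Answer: $- \frac{206}{1005} \approx -0.20498$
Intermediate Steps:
$A{\left(o \right)} = -1$ ($A{\left(o \right)} = \left(- \frac{1}{2}\right) 2 = -1$)
$R{\left(E,N \right)} = - 15 E + 3 N + 3 N^{2}$ ($R{\left(E,N \right)} = 3 \left(\left(- 5 E + N N\right) + N\right) = 3 \left(\left(- 5 E + N^{2}\right) + N\right) = 3 \left(\left(N^{2} - 5 E\right) + N\right) = 3 \left(N + N^{2} - 5 E\right) = - 15 E + 3 N + 3 N^{2}$)
$v{\left(Y,h \right)} = -60 - 3 Y - 3 Y^{2}$ ($v{\left(Y,h \right)} = - (\left(-15\right) \left(-4\right) + 3 Y + 3 Y^{2}) = - (60 + 3 Y + 3 Y^{2}) = -60 - 3 Y - 3 Y^{2}$)
$\frac{412}{v{\left(25,A{\left(-1 \right)} \right)}} = \frac{412}{-60 - 75 - 3 \cdot 25^{2}} = \frac{412}{-60 - 75 - 1875} = \frac{412}{-2010} = 412 \left(- \frac{1}{2010}\right) = - \frac{206}{1005}$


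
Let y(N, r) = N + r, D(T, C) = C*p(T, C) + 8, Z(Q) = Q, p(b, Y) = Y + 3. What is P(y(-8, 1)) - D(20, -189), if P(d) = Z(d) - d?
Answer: -35162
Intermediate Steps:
p(b, Y) = 3 + Y
D(T, C) = 8 + C*(3 + C) (D(T, C) = C*(3 + C) + 8 = 8 + C*(3 + C))
P(d) = 0 (P(d) = d - d = 0)
P(y(-8, 1)) - D(20, -189) = 0 - (8 - 189*(3 - 189)) = 0 - (8 - 189*(-186)) = 0 - (8 + 35154) = 0 - 1*35162 = 0 - 35162 = -35162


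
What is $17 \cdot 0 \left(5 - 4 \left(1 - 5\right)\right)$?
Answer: $0$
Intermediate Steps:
$17 \cdot 0 \left(5 - 4 \left(1 - 5\right)\right) = 0 \left(5 - -16\right) = 0 \left(5 + 16\right) = 0 \cdot 21 = 0$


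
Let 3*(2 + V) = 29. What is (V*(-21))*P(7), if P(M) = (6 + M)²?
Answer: -27209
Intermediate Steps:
V = 23/3 (V = -2 + (⅓)*29 = -2 + 29/3 = 23/3 ≈ 7.6667)
(V*(-21))*P(7) = ((23/3)*(-21))*(6 + 7)² = -161*13² = -161*169 = -27209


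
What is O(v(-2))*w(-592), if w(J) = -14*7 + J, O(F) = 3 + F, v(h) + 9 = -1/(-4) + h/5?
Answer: 8487/2 ≈ 4243.5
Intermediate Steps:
v(h) = -35/4 + h/5 (v(h) = -9 + (-1/(-4) + h/5) = -9 + (-1*(-¼) + h*(⅕)) = -9 + (¼ + h/5) = -35/4 + h/5)
w(J) = -98 + J
O(v(-2))*w(-592) = (3 + (-35/4 + (⅕)*(-2)))*(-98 - 592) = (3 + (-35/4 - ⅖))*(-690) = (3 - 183/20)*(-690) = -123/20*(-690) = 8487/2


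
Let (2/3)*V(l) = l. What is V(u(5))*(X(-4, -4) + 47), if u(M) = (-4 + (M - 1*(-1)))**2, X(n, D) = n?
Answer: 258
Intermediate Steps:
u(M) = (-3 + M)**2 (u(M) = (-4 + (M + 1))**2 = (-4 + (1 + M))**2 = (-3 + M)**2)
V(l) = 3*l/2
V(u(5))*(X(-4, -4) + 47) = (3*(-3 + 5)**2/2)*(-4 + 47) = ((3/2)*2**2)*43 = ((3/2)*4)*43 = 6*43 = 258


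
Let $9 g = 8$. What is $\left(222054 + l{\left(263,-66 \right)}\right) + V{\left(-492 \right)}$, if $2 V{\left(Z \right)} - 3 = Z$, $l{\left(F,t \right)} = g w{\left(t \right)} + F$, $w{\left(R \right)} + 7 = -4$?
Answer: $\frac{3997129}{18} \approx 2.2206 \cdot 10^{5}$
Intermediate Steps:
$g = \frac{8}{9}$ ($g = \frac{1}{9} \cdot 8 = \frac{8}{9} \approx 0.88889$)
$w{\left(R \right)} = -11$ ($w{\left(R \right)} = -7 - 4 = -11$)
$l{\left(F,t \right)} = - \frac{88}{9} + F$ ($l{\left(F,t \right)} = \frac{8}{9} \left(-11\right) + F = - \frac{88}{9} + F$)
$V{\left(Z \right)} = \frac{3}{2} + \frac{Z}{2}$
$\left(222054 + l{\left(263,-66 \right)}\right) + V{\left(-492 \right)} = \left(222054 + \left(- \frac{88}{9} + 263\right)\right) + \left(\frac{3}{2} + \frac{1}{2} \left(-492\right)\right) = \left(222054 + \frac{2279}{9}\right) + \left(\frac{3}{2} - 246\right) = \frac{2000765}{9} - \frac{489}{2} = \frac{3997129}{18}$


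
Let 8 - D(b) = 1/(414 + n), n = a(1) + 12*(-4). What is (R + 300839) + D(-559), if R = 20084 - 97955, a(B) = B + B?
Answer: 82055167/368 ≈ 2.2298e+5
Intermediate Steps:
a(B) = 2*B
n = -46 (n = 2*1 + 12*(-4) = 2 - 48 = -46)
R = -77871
D(b) = 2943/368 (D(b) = 8 - 1/(414 - 46) = 8 - 1/368 = 2943/368)
(R + 300839) + D(-559) = (-77871 + 300839) + 2943/368 = 222968 + 2943/368 = 82055167/368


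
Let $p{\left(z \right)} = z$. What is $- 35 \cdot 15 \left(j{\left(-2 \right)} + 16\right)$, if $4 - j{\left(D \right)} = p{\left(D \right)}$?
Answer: $-11550$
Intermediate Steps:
$j{\left(D \right)} = 4 - D$
$- 35 \cdot 15 \left(j{\left(-2 \right)} + 16\right) = - 35 \cdot 15 \left(\left(4 - -2\right) + 16\right) = - 35 \cdot 15 \left(\left(4 + 2\right) + 16\right) = - 35 \cdot 15 \left(6 + 16\right) = - 35 \cdot 15 \cdot 22 = \left(-35\right) 330 = -11550$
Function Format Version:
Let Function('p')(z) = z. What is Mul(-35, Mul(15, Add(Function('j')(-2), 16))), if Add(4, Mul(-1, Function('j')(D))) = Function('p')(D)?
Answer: -11550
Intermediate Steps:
Function('j')(D) = Add(4, Mul(-1, D))
Mul(-35, Mul(15, Add(Function('j')(-2), 16))) = Mul(-35, Mul(15, Add(Add(4, Mul(-1, -2)), 16))) = Mul(-35, Mul(15, Add(Add(4, 2), 16))) = Mul(-35, Mul(15, Add(6, 16))) = Mul(-35, Mul(15, 22)) = Mul(-35, 330) = -11550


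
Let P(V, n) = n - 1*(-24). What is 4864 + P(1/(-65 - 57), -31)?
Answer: 4857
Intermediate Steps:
P(V, n) = 24 + n (P(V, n) = n + 24 = 24 + n)
4864 + P(1/(-65 - 57), -31) = 4864 + (24 - 31) = 4864 - 7 = 4857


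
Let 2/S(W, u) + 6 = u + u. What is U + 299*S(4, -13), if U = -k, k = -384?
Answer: 5845/16 ≈ 365.31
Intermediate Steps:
S(W, u) = 2/(-6 + 2*u) (S(W, u) = 2/(-6 + (u + u)) = 2/(-6 + 2*u))
U = 384 (U = -1*(-384) = 384)
U + 299*S(4, -13) = 384 + 299/(-3 - 13) = 384 + 299/(-16) = 384 + 299*(-1/16) = 384 - 299/16 = 5845/16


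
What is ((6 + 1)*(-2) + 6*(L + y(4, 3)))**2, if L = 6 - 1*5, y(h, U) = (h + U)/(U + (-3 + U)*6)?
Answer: 36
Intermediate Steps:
y(h, U) = (U + h)/(-18 + 7*U) (y(h, U) = (U + h)/(U + (-18 + 6*U)) = (U + h)/(-18 + 7*U))
L = 1 (L = 6 - 5 = 1)
((6 + 1)*(-2) + 6*(L + y(4, 3)))**2 = ((6 + 1)*(-2) + 6*(1 + (3 + 4)/(-18 + 7*3)))**2 = (7*(-2) + 6*(1 + 7/(-18 + 21)))**2 = (-14 + 6*(1 + 7/3))**2 = (-14 + 6*(10/3))**2 = (-14 + 20)**2 = 6**2 = 36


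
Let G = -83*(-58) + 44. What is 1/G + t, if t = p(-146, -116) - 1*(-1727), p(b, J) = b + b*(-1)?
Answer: 8389767/4858 ≈ 1727.0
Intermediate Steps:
G = 4858 (G = 4814 + 44 = 4858)
p(b, J) = 0 (p(b, J) = b - b = 0)
t = 1727 (t = 0 - 1*(-1727) = 0 + 1727 = 1727)
1/G + t = 1/4858 + 1727 = 8389767/4858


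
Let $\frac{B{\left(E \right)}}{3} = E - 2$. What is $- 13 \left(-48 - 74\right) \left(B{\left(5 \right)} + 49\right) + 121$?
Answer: $92109$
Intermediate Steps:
$B{\left(E \right)} = -6 + 3 E$ ($B{\left(E \right)} = 3 \left(E - 2\right) = 3 \left(-2 + E\right) = -6 + 3 E$)
$- 13 \left(-48 - 74\right) \left(B{\left(5 \right)} + 49\right) + 121 = - 13 \left(-48 - 74\right) \left(\left(-6 + 3 \cdot 5\right) + 49\right) + 121 = - 13 \left(- 122 \left(\left(-6 + 15\right) + 49\right)\right) + 121 = - 13 \left(- 122 \left(9 + 49\right)\right) + 121 = - 13 \left(\left(-122\right) 58\right) + 121 = \left(-13\right) \left(-7076\right) + 121 = 91988 + 121 = 92109$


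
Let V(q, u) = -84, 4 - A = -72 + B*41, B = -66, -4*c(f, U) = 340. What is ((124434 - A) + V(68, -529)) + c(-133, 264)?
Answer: 121483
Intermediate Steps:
c(f, U) = -85 (c(f, U) = -¼*340 = -85)
A = 2782 (A = 4 - (-72 - 66*41) = 4 - (-72 - 2706) = 4 - 1*(-2778) = 4 + 2778 = 2782)
((124434 - A) + V(68, -529)) + c(-133, 264) = ((124434 - 1*2782) - 84) - 85 = ((124434 - 2782) - 84) - 85 = (121652 - 84) - 85 = 121568 - 85 = 121483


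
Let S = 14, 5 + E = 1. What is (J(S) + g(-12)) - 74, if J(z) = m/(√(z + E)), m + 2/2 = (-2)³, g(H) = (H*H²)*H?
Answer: 20662 - 9*√10/10 ≈ 20659.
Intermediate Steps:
E = -4 (E = -5 + 1 = -4)
g(H) = H⁴ (g(H) = H³*H = H⁴)
m = -9 (m = -1 + (-2)³ = -1 - 8 = -9)
J(z) = -9/√(-4 + z) (J(z) = -9/√(z - 4) = -9/√(-4 + z))
(J(S) + g(-12)) - 74 = (-9/√(-4 + 14) + (-12)⁴) - 74 = (-9*√10/10 + 20736) - 74 = (20736 - 9*√10/10) - 74 = 20662 - 9*√10/10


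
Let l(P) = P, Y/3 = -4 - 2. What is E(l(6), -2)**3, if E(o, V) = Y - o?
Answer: -13824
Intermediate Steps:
Y = -18 (Y = 3*(-4 - 2) = 3*(-6) = -18)
E(o, V) = -18 - o
E(l(6), -2)**3 = (-18 - 1*6)**3 = (-18 - 6)**3 = (-24)**3 = -13824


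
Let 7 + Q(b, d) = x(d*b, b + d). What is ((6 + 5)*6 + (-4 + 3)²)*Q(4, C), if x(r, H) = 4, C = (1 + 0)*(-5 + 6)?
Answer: -201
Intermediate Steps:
C = 1 (C = 1*1 = 1)
Q(b, d) = -3 (Q(b, d) = -7 + 4 = -3)
((6 + 5)*6 + (-4 + 3)²)*Q(4, C) = ((6 + 5)*6 + (-4 + 3)²)*(-3) = (11*6 + (-1)²)*(-3) = (66 + 1)*(-3) = 67*(-3) = -201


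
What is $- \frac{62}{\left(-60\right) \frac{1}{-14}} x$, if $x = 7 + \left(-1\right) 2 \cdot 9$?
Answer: $\frac{2387}{15} \approx 159.13$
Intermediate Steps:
$x = -11$ ($x = 7 - 18 = -11$)
$- \frac{62}{\left(-60\right) \frac{1}{-14}} x = - \frac{62}{\left(-60\right) \frac{1}{-14}} \left(-11\right) = - \frac{62}{\left(-60\right) \left(- \frac{1}{14}\right)} \left(-11\right) = - \frac{62}{\frac{30}{7}} \left(-11\right) = \left(-62\right) \frac{7}{30} \left(-11\right) = \left(- \frac{217}{15}\right) \left(-11\right) = \frac{2387}{15}$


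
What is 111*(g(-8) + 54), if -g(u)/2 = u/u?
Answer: 5772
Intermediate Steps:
g(u) = -2 (g(u) = -2*u/u = -2*1 = -2)
111*(g(-8) + 54) = 111*(-2 + 54) = 111*52 = 5772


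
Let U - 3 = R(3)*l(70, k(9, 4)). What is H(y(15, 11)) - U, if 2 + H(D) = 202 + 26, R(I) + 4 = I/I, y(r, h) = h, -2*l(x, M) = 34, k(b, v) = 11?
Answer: 172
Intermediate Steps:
l(x, M) = -17 (l(x, M) = -½*34 = -17)
R(I) = -3 (R(I) = -4 + I/I = -4 + 1 = -3)
H(D) = 226 (H(D) = -2 + (202 + 26) = -2 + 228 = 226)
U = 54 (U = 3 - 3*(-17) = 3 + 51 = 54)
H(y(15, 11)) - U = 226 - 1*54 = 226 - 54 = 172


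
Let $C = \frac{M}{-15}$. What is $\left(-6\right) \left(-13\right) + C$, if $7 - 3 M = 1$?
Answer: $\frac{1168}{15} \approx 77.867$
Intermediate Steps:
$M = 2$ ($M = \frac{7}{3} - \frac{1}{3} = 2$)
$C = - \frac{2}{15}$ ($C = \frac{2}{-15} = 2 \left(- \frac{1}{15}\right) = - \frac{2}{15} \approx -0.13333$)
$\left(-6\right) \left(-13\right) + C = \left(-6\right) \left(-13\right) - \frac{2}{15} = 78 - \frac{2}{15} = \frac{1168}{15}$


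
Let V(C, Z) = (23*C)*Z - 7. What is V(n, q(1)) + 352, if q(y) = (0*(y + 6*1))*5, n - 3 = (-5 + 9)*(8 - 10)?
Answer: 345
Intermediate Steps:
n = -5 (n = 3 + (-5 + 9)*(8 - 10) = 3 + 4*(-2) = 3 - 8 = -5)
q(y) = 0 (q(y) = (0*(y + 6))*5 = (0*(6 + y))*5 = 0*5 = 0)
V(C, Z) = -7 + 23*C*Z (V(C, Z) = 23*C*Z - 7 = -7 + 23*C*Z)
V(n, q(1)) + 352 = (-7 + 23*(-5)*0) + 352 = (-7 + 0) + 352 = -7 + 352 = 345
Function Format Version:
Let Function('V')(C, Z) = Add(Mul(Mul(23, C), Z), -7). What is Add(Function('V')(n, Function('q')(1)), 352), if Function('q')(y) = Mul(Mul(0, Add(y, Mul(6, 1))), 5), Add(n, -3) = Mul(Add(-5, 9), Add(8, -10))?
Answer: 345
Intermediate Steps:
n = -5 (n = Add(3, Mul(Add(-5, 9), Add(8, -10))) = Add(3, Mul(4, -2)) = Add(3, -8) = -5)
Function('q')(y) = 0 (Function('q')(y) = Mul(Mul(0, Add(y, 6)), 5) = Mul(Mul(0, Add(6, y)), 5) = Mul(0, 5) = 0)
Function('V')(C, Z) = Add(-7, Mul(23, C, Z)) (Function('V')(C, Z) = Add(Mul(23, C, Z), -7) = Add(-7, Mul(23, C, Z)))
Add(Function('V')(n, Function('q')(1)), 352) = Add(Add(-7, Mul(23, -5, 0)), 352) = Add(Add(-7, 0), 352) = Add(-7, 352) = 345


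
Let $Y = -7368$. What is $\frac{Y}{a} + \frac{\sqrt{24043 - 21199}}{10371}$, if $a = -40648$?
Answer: $\frac{921}{5081} + \frac{2 \sqrt{79}}{3457} \approx 0.18641$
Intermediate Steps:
$\frac{Y}{a} + \frac{\sqrt{24043 - 21199}}{10371} = - \frac{7368}{-40648} + \frac{\sqrt{24043 - 21199}}{10371} = \left(-7368\right) \left(- \frac{1}{40648}\right) + \sqrt{2844} \cdot \frac{1}{10371} = \frac{921}{5081} + 6 \sqrt{79} \cdot \frac{1}{10371} = \frac{921}{5081} + \frac{2 \sqrt{79}}{3457}$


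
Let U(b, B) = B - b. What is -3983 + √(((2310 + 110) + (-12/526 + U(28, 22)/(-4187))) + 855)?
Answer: -3983 + √3971237746636811/1101181 ≈ -3925.8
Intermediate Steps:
-3983 + √(((2310 + 110) + (-12/526 + U(28, 22)/(-4187))) + 855) = -3983 + √(((2310 + 110) + (-12/526 + (22 - 1*28)/(-4187))) + 855) = -3983 + √((2420 + (-12*1/526 + (22 - 28)*(-1/4187))) + 855) = -3983 + √((2420 + (-6/263 - 6*(-1/4187))) + 855) = -3983 + √((2420 + (-6/263 + 6/4187)) + 855) = -3983 + √((2420 - 23544/1101181) + 855) = -3983 + √(2664834476/1101181 + 855) = -3983 + √(3606344231/1101181) = -3983 + √3971237746636811/1101181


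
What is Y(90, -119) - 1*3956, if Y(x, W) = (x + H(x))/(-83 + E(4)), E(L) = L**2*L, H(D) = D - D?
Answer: -75254/19 ≈ -3960.7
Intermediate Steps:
H(D) = 0
E(L) = L**3
Y(x, W) = -x/19 (Y(x, W) = (x + 0)/(-83 + 4**3) = x/(-83 + 64) = x/(-19) = x*(-1/19) = -x/19)
Y(90, -119) - 1*3956 = -1/19*90 - 1*3956 = -90/19 - 3956 = -75254/19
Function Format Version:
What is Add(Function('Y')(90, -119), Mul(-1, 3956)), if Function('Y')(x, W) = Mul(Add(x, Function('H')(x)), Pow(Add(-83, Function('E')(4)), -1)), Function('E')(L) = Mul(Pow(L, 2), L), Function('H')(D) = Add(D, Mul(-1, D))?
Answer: Rational(-75254, 19) ≈ -3960.7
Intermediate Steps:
Function('H')(D) = 0
Function('E')(L) = Pow(L, 3)
Function('Y')(x, W) = Mul(Rational(-1, 19), x) (Function('Y')(x, W) = Mul(Add(x, 0), Pow(Add(-83, Pow(4, 3)), -1)) = Mul(x, Pow(Add(-83, 64), -1)) = Mul(x, Pow(-19, -1)) = Mul(x, Rational(-1, 19)) = Mul(Rational(-1, 19), x))
Add(Function('Y')(90, -119), Mul(-1, 3956)) = Add(Mul(Rational(-1, 19), 90), Mul(-1, 3956)) = Add(Rational(-90, 19), -3956) = Rational(-75254, 19)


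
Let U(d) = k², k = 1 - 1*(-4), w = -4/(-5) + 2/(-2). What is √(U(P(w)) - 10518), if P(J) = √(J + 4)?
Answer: I*√10493 ≈ 102.44*I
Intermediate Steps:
w = -⅕ (w = -4*(-⅕) + 2*(-½) = ⅘ - 1 = -⅕ ≈ -0.20000)
k = 5 (k = 1 + 4 = 5)
P(J) = √(4 + J)
U(d) = 25 (U(d) = 5² = 25)
√(U(P(w)) - 10518) = √(25 - 10518) = √(-10493) = I*√10493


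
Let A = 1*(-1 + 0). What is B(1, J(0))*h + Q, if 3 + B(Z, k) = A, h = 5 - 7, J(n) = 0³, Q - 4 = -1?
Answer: 11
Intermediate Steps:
Q = 3 (Q = 4 - 1 = 3)
J(n) = 0
A = -1 (A = 1*(-1) = -1)
h = -2
B(Z, k) = -4 (B(Z, k) = -3 - 1 = -4)
B(1, J(0))*h + Q = -4*(-2) + 3 = 8 + 3 = 11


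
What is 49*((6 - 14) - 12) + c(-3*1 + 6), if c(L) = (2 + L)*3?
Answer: -965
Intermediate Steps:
c(L) = 6 + 3*L
49*((6 - 14) - 12) + c(-3*1 + 6) = 49*((6 - 14) - 12) + (6 + 3*(-3*1 + 6)) = 49*(-8 - 12) + (6 + 3*(-3 + 6)) = 49*(-20) + (6 + 3*3) = -980 + (6 + 9) = -980 + 15 = -965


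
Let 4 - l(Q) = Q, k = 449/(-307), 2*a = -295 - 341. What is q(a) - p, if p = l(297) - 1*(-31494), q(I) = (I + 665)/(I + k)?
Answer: -3060144604/98075 ≈ -31202.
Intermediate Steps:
a = -318 (a = (-295 - 341)/2 = (½)*(-636) = -318)
k = -449/307 (k = 449*(-1/307) = -449/307 ≈ -1.4625)
l(Q) = 4 - Q
q(I) = (665 + I)/(-449/307 + I) (q(I) = (I + 665)/(I - 449/307) = (665 + I)/(-449/307 + I))
p = 31201 (p = (4 - 1*297) - 1*(-31494) = (4 - 297) + 31494 = -293 + 31494 = 31201)
q(a) - p = 307*(665 - 318)/(-449 + 307*(-318)) - 1*31201 = 307*347/(-449 - 97626) - 31201 = 307*347/(-98075) - 31201 = 307*(-1/98075)*347 - 31201 = -106529/98075 - 31201 = -3060144604/98075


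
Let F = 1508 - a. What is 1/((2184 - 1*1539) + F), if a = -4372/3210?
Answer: 1605/3457751 ≈ 0.00046417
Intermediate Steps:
a = -2186/1605 (a = -4372*1/3210 = -2186/1605 ≈ -1.3620)
F = 2422526/1605 (F = 1508 - 1*(-2186/1605) = 1508 + 2186/1605 = 2422526/1605 ≈ 1509.4)
1/((2184 - 1*1539) + F) = 1/((2184 - 1*1539) + 2422526/1605) = 1/((2184 - 1539) + 2422526/1605) = 1/(645 + 2422526/1605) = 1/(3457751/1605) = 1605/3457751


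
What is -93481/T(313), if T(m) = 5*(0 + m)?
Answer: -93481/1565 ≈ -59.732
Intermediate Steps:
T(m) = 5*m
-93481/T(313) = -93481/(5*313) = -93481/1565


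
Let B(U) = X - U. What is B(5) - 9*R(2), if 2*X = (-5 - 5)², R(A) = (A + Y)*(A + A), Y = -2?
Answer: 45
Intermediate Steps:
R(A) = 2*A*(-2 + A) (R(A) = (A - 2)*(A + A) = (-2 + A)*(2*A) = 2*A*(-2 + A))
X = 50 (X = (-5 - 5)²/2 = (½)*(-10)² = (½)*100 = 50)
B(U) = 50 - U
B(5) - 9*R(2) = (50 - 1*5) - 18*2*(-2 + 2) = (50 - 5) - 18*2*0 = 45 - 9*0 = 45 + 0 = 45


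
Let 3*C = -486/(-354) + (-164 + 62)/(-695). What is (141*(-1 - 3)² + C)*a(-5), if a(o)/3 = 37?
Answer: 10270613661/41005 ≈ 2.5047e+5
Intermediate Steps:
a(o) = 111 (a(o) = 3*37 = 111)
C = 20771/41005 (C = (-486/(-354) + (-164 + 62)/(-695))/3 = (-486*(-1/354) - 102*(-1/695))/3 = (81/59 + 102/695)/3 = (⅓)*(62313/41005) = 20771/41005 ≈ 0.50655)
(141*(-1 - 3)² + C)*a(-5) = (141*(-1 - 3)² + 20771/41005)*111 = (141*(-4)² + 20771/41005)*111 = (141*16 + 20771/41005)*111 = (2256 + 20771/41005)*111 = (92528051/41005)*111 = 10270613661/41005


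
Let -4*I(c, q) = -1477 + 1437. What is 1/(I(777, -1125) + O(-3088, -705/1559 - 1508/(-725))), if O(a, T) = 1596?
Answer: 1/1606 ≈ 0.00062266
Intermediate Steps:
I(c, q) = 10 (I(c, q) = -(-1477 + 1437)/4 = -¼*(-40) = 10)
1/(I(777, -1125) + O(-3088, -705/1559 - 1508/(-725))) = 1/(10 + 1596) = 1/1606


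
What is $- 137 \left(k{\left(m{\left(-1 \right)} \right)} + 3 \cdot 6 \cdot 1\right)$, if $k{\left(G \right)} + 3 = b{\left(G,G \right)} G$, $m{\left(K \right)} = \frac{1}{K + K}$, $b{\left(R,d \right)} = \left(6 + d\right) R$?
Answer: $- \frac{17947}{8} \approx -2243.4$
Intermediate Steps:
$b{\left(R,d \right)} = R \left(6 + d\right)$
$m{\left(K \right)} = \frac{1}{2 K}$
$k{\left(G \right)} = -3 + G^{2} \left(6 + G\right)$ ($k{\left(G \right)} = -3 + G \left(6 + G\right) G = -3 + G^{2} \left(6 + G\right)$)
$- 137 \left(k{\left(m{\left(-1 \right)} \right)} + 3 \cdot 6 \cdot 1\right) = - 137 \left(\left(-3 + \left(\frac{1}{2 \left(-1\right)}\right)^{2} \left(6 + \frac{1}{2 \left(-1\right)}\right)\right) + 3 \cdot 6 \cdot 1\right) = - 137 \left(\left(-3 + \left(\frac{1}{2} \left(-1\right)\right)^{2} \left(6 + \frac{1}{2} \left(-1\right)\right)\right) + 18 \cdot 1\right) = - 137 \left(\left(-3 + \left(- \frac{1}{2}\right)^{2} \left(6 - \frac{1}{2}\right)\right) + 18\right) = - 137 \left(\left(-3 + \frac{1}{4} \cdot \frac{11}{2}\right) + 18\right) = - 137 \left(\left(-3 + \frac{11}{8}\right) + 18\right) = - 137 \left(- \frac{13}{8} + 18\right) = \left(-137\right) \frac{131}{8} = - \frac{17947}{8}$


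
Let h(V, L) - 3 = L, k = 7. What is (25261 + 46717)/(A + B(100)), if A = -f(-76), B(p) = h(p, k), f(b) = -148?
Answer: 35989/79 ≈ 455.56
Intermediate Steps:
h(V, L) = 3 + L
B(p) = 10 (B(p) = 3 + 7 = 10)
A = 148 (A = -1*(-148) = 148)
(25261 + 46717)/(A + B(100)) = (25261 + 46717)/(148 + 10) = 71978/158 = 71978*(1/158) = 35989/79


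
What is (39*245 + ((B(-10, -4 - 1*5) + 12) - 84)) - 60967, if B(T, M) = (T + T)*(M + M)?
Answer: -51124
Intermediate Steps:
B(T, M) = 4*M*T (B(T, M) = (2*T)*(2*M) = 4*M*T)
(39*245 + ((B(-10, -4 - 1*5) + 12) - 84)) - 60967 = (39*245 + ((4*(-4 - 1*5)*(-10) + 12) - 84)) - 60967 = (9555 + ((4*(-4 - 5)*(-10) + 12) - 84)) - 60967 = (9555 + ((4*(-9)*(-10) + 12) - 84)) - 60967 = (9555 + ((360 + 12) - 84)) - 60967 = (9555 + (372 - 84)) - 60967 = (9555 + 288) - 60967 = 9843 - 60967 = -51124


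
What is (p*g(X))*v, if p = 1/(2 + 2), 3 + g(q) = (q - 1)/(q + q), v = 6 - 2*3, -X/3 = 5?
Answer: 0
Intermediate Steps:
X = -15 (X = -3*5 = -15)
v = 0 (v = 6 - 6 = 0)
g(q) = -3 + (-1 + q)/(2*q) (g(q) = -3 + (q - 1)/(q + q) = -3 + (-1 + q)/((2*q)) = -3 + (-1 + q)*(1/(2*q)) = -3 + (-1 + q)/(2*q))
p = ¼ (p = 1/4 = ¼ ≈ 0.25000)
(p*g(X))*v = (((½)*(-1 - 5*(-15))/(-15))/4)*0 = (((½)*(-1/15)*(-1 + 75))/4)*0 = (((½)*(-1/15)*74)/4)*0 = ((¼)*(-37/15))*0 = -37/60*0 = 0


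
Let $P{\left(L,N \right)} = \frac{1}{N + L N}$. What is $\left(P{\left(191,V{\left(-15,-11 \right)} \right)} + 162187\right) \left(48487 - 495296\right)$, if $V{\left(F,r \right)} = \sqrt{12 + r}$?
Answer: $- \frac{13913589813145}{192} \approx -7.2467 \cdot 10^{10}$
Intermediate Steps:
$\left(P{\left(191,V{\left(-15,-11 \right)} \right)} + 162187\right) \left(48487 - 495296\right) = \left(\frac{1}{\sqrt{12 - 11} \left(1 + 191\right)} + 162187\right) \left(48487 - 495296\right) = \left(\frac{1}{\sqrt{1} \cdot 192} + 162187\right) \left(-446809\right) = \left(1^{-1} \cdot \frac{1}{192} + 162187\right) \left(-446809\right) = \left(1 \cdot \frac{1}{192} + 162187\right) \left(-446809\right) = \left(\frac{1}{192} + 162187\right) \left(-446809\right) = \frac{31139905}{192} \left(-446809\right) = - \frac{13913589813145}{192}$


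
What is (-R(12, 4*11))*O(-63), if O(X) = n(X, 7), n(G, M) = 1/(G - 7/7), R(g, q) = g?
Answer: 3/16 ≈ 0.18750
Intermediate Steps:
n(G, M) = 1/(-1 + G) (n(G, M) = 1/(G - 7*1/7) = 1/(G - 1) = 1/(-1 + G))
O(X) = 1/(-1 + X)
(-R(12, 4*11))*O(-63) = (-1*12)/(-1 - 63) = -12/(-64) = -12*(-1/64) = 3/16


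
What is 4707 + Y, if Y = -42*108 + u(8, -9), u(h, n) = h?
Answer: 179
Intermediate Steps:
Y = -4528 (Y = -42*108 + 8 = -4536 + 8 = -4528)
4707 + Y = 4707 - 4528 = 179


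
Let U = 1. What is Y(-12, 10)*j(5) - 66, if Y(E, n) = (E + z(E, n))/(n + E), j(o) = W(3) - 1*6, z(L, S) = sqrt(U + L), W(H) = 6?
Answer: -66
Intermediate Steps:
z(L, S) = sqrt(1 + L)
j(o) = 0 (j(o) = 6 - 1*6 = 6 - 6 = 0)
Y(E, n) = (E + sqrt(1 + E))/(E + n) (Y(E, n) = (E + sqrt(1 + E))/(n + E) = (E + sqrt(1 + E))/(E + n))
Y(-12, 10)*j(5) - 66 = ((-12 + sqrt(1 - 12))/(-12 + 10))*0 - 66 = ((-12 + sqrt(-11))/(-2))*0 - 66 = -(-12 + I*sqrt(11))/2*0 - 66 = (6 - I*sqrt(11)/2)*0 - 66 = 0 - 66 = -66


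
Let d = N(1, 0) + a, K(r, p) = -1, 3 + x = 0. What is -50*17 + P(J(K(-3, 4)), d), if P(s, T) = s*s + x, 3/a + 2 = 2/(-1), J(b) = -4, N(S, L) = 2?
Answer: -837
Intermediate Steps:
x = -3 (x = -3 + 0 = -3)
a = -3/4 (a = 3/(-2 + 2/(-1)) = 3/(-2 + 2*(-1)) = 3/(-2 - 2) = 3/(-4) = 3*(-1/4) = -3/4 ≈ -0.75000)
d = 5/4 (d = 2 - 3/4 = 5/4 ≈ 1.2500)
P(s, T) = -3 + s**2 (P(s, T) = s*s - 3 = s**2 - 3 = -3 + s**2)
-50*17 + P(J(K(-3, 4)), d) = -50*17 + (-3 + (-4)**2) = -850 + (-3 + 16) = -850 + 13 = -837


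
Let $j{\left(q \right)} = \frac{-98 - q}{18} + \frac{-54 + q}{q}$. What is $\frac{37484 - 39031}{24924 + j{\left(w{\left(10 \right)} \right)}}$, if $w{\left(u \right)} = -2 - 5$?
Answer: $- \frac{194922}{3140885} \approx -0.06206$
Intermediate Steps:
$w{\left(u \right)} = -7$ ($w{\left(u \right)} = -2 - 5 = -7$)
$j{\left(q \right)} = - \frac{49}{9} - \frac{q}{18} + \frac{-54 + q}{q}$ ($j{\left(q \right)} = \left(-98 - q\right) \frac{1}{18} + \frac{-54 + q}{q} = \left(- \frac{49}{9} - \frac{q}{18}\right) + \frac{-54 + q}{q} = - \frac{49}{9} - \frac{q}{18} + \frac{-54 + q}{q}$)
$\frac{37484 - 39031}{24924 + j{\left(w{\left(10 \right)} \right)}} = \frac{37484 - 39031}{24924 + \frac{-972 - - 7 \left(80 - 7\right)}{18 \left(-7\right)}} = - \frac{1547}{24924 + \frac{1}{18} \left(- \frac{1}{7}\right) \left(-972 - \left(-7\right) 73\right)} = - \frac{1547}{24924 + \frac{1}{18} \left(- \frac{1}{7}\right) \left(-972 + 511\right)} = - \frac{1547}{24924 + \frac{1}{18} \left(- \frac{1}{7}\right) \left(-461\right)} = - \frac{1547}{24924 + \frac{461}{126}} = - \frac{1547}{\frac{3140885}{126}} = \left(-1547\right) \frac{126}{3140885} = - \frac{194922}{3140885}$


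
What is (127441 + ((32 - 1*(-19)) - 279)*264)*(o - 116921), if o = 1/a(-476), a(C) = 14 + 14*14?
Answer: -235884600263/30 ≈ -7.8628e+9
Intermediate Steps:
a(C) = 210 (a(C) = 14 + 196 = 210)
o = 1/210 ≈ 0.0047619
(127441 + ((32 - 1*(-19)) - 279)*264)*(o - 116921) = (127441 + ((32 - 1*(-19)) - 279)*264)*(1/210 - 116921) = (127441 + ((32 + 19) - 279)*264)*(-24553409/210) = (127441 + (51 - 279)*264)*(-24553409/210) = (127441 - 228*264)*(-24553409/210) = (127441 - 60192)*(-24553409/210) = 67249*(-24553409/210) = -235884600263/30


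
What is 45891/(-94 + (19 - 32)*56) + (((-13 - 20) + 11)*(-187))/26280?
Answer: -100219481/1800180 ≈ -55.672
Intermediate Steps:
45891/(-94 + (19 - 32)*56) + (((-13 - 20) + 11)*(-187))/26280 = 45891/(-94 - 13*56) + ((-33 + 11)*(-187))*(1/26280) = 45891/(-94 - 728) - 22*(-187)*(1/26280) = 45891/(-822) + 4114*(1/26280) = 45891*(-1/822) + 2057/13140 = -15297/274 + 2057/13140 = -100219481/1800180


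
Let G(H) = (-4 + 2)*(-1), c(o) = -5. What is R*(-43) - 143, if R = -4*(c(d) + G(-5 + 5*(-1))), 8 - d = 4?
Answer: -659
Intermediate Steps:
d = 4 (d = 8 - 1*4 = 8 - 4 = 4)
G(H) = 2 (G(H) = -2*(-1) = 2)
R = 12 (R = -4*(-5 + 2) = -4*(-3) = 12)
R*(-43) - 143 = 12*(-43) - 143 = -516 - 143 = -659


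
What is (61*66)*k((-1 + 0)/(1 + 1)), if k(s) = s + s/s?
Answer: 2013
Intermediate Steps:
k(s) = 1 + s (k(s) = s + 1 = 1 + s)
(61*66)*k((-1 + 0)/(1 + 1)) = (61*66)*(1 + (-1 + 0)/(1 + 1)) = 4026*(1 - 1/2) = 4026*(1/2) = 2013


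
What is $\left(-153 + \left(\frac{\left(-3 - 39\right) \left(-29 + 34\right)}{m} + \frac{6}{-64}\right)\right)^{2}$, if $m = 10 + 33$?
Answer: $\frac{47252760129}{1893376} \approx 24957.0$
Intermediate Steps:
$m = 43$
$\left(-153 + \left(\frac{\left(-3 - 39\right) \left(-29 + 34\right)}{m} + \frac{6}{-64}\right)\right)^{2} = \left(-153 + \left(\frac{\left(-3 - 39\right) \left(-29 + 34\right)}{43} + \frac{6}{-64}\right)\right)^{2} = \left(-153 + \left(\left(-42\right) 5 \cdot \frac{1}{43} + 6 \left(- \frac{1}{64}\right)\right)\right)^{2} = \left(-153 - \frac{6849}{1376}\right)^{2} = \left(- \frac{217377}{1376}\right)^{2} = \frac{47252760129}{1893376}$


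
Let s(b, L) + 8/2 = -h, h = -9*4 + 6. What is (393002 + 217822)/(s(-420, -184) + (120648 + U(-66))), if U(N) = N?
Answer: 76353/15076 ≈ 5.0645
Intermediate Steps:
h = -30 (h = -36 + 6 = -30)
s(b, L) = 26 (s(b, L) = -4 - 1*(-30) = -4 + 30 = 26)
(393002 + 217822)/(s(-420, -184) + (120648 + U(-66))) = (393002 + 217822)/(26 + (120648 - 66)) = 610824/(26 + 120582) = 610824/120608 = 610824*(1/120608) = 76353/15076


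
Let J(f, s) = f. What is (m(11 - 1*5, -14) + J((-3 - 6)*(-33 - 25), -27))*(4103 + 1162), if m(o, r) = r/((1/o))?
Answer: 2306070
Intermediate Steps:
m(o, r) = o*r (m(o, r) = r/(1/o) = r*o = o*r)
(m(11 - 1*5, -14) + J((-3 - 6)*(-33 - 25), -27))*(4103 + 1162) = ((11 - 1*5)*(-14) + (-3 - 6)*(-33 - 25))*(4103 + 1162) = ((11 - 5)*(-14) - 9*(-58))*5265 = (6*(-14) + 522)*5265 = (-84 + 522)*5265 = 438*5265 = 2306070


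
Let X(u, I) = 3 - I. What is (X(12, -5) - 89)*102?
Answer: -8262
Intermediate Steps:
(X(12, -5) - 89)*102 = ((3 - 1*(-5)) - 89)*102 = ((3 + 5) - 89)*102 = (8 - 89)*102 = -81*102 = -8262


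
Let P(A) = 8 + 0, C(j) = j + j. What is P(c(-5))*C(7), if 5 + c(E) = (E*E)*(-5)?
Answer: 112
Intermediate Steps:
C(j) = 2*j
c(E) = -5 - 5*E**2 (c(E) = -5 + (E*E)*(-5) = -5 + E**2*(-5) = -5 - 5*E**2)
P(A) = 8
P(c(-5))*C(7) = 8*(2*7) = 8*14 = 112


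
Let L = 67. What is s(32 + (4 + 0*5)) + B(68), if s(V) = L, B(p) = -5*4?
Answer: 47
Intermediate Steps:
B(p) = -20
s(V) = 67
s(32 + (4 + 0*5)) + B(68) = 67 - 20 = 47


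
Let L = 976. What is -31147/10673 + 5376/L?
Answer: 1686161/651053 ≈ 2.5899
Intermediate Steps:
-31147/10673 + 5376/L = -31147/10673 + 5376/976 = -31147*1/10673 + 5376*(1/976) = -31147/10673 + 336/61 = 1686161/651053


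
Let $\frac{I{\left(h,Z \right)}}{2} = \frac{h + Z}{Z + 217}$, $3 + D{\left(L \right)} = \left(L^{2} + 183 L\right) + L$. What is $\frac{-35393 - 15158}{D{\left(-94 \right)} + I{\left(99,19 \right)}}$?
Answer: $\frac{50551}{8462} \approx 5.9739$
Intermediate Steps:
$D{\left(L \right)} = -3 + L^{2} + 184 L$ ($D{\left(L \right)} = -3 + \left(\left(L^{2} + 183 L\right) + L\right) = -3 + \left(L^{2} + 184 L\right) = -3 + L^{2} + 184 L$)
$I{\left(h,Z \right)} = \frac{2 \left(Z + h\right)}{217 + Z}$ ($I{\left(h,Z \right)} = 2 \frac{h + Z}{Z + 217} = 2 \frac{Z + h}{217 + Z} = \frac{2 \left(Z + h\right)}{217 + Z}$)
$\frac{-35393 - 15158}{D{\left(-94 \right)} + I{\left(99,19 \right)}} = \frac{-35393 - 15158}{\left(-3 + \left(-94\right)^{2} + 184 \left(-94\right)\right) + \frac{2 \left(19 + 99\right)}{217 + 19}} = - \frac{50551}{\left(-3 + 8836 - 17296\right) + 2 \cdot \frac{1}{236} \cdot 118} = - \frac{50551}{-8463 + 2 \cdot \frac{1}{236} \cdot 118} = - \frac{50551}{-8463 + 1} = - \frac{50551}{-8462} = \left(-50551\right) \left(- \frac{1}{8462}\right) = \frac{50551}{8462}$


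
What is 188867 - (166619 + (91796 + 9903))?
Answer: -79451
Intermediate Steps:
188867 - (166619 + (91796 + 9903)) = 188867 - (166619 + 101699) = 188867 - 1*268318 = 188867 - 268318 = -79451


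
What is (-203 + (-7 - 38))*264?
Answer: -65472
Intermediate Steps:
(-203 + (-7 - 38))*264 = (-203 - 45)*264 = -248*264 = -65472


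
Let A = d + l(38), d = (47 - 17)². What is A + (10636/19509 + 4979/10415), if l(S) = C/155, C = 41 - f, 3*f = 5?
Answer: 5676939541663/6298773285 ≈ 901.28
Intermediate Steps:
f = 5/3 (f = (⅓)*5 = 5/3 ≈ 1.6667)
C = 118/3 (C = 41 - 1*5/3 = 41 - 5/3 = 118/3 ≈ 39.333)
l(S) = 118/465 (l(S) = (118/3)/155 = (118/3)*(1/155) = 118/465)
d = 900 (d = 30² = 900)
A = 418618/465 (A = 900 + 118/465 = 418618/465 ≈ 900.25)
A + (10636/19509 + 4979/10415) = 418618/465 + (10636/19509 + 4979/10415) = 418618/465 + 207909251/203186235 = 5676939541663/6298773285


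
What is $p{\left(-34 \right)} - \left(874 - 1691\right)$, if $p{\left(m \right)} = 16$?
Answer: $833$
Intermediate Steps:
$p{\left(-34 \right)} - \left(874 - 1691\right) = 16 - \left(874 - 1691\right) = 16 - -817 = 16 + 817 = 833$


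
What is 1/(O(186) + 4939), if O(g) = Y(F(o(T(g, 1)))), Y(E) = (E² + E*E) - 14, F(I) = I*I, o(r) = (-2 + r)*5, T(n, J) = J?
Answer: 1/6175 ≈ 0.00016194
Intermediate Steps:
o(r) = -10 + 5*r
F(I) = I²
Y(E) = -14 + 2*E² (Y(E) = (E² + E²) - 14 = 2*E² - 14 = -14 + 2*E²)
O(g) = 1236 (O(g) = -14 + 2*((-10 + 5*1)²)² = -14 + 2*((-10 + 5)²)² = -14 + 2*((-5)²)² = -14 + 2*25² = -14 + 2*625 = -14 + 1250 = 1236)
1/(O(186) + 4939) = 1/(1236 + 4939) = 1/6175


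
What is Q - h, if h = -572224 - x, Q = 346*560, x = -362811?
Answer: 403173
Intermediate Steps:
Q = 193760
h = -209413 (h = -572224 - 1*(-362811) = -572224 + 362811 = -209413)
Q - h = 193760 - 1*(-209413) = 193760 + 209413 = 403173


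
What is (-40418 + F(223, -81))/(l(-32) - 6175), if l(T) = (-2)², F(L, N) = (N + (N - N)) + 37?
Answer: 40462/6171 ≈ 6.5568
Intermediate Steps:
F(L, N) = 37 + N (F(L, N) = (N + 0) + 37 = N + 37 = 37 + N)
l(T) = 4
(-40418 + F(223, -81))/(l(-32) - 6175) = (-40418 + (37 - 81))/(4 - 6175) = (-40418 - 44)/(-6171) = -40462*(-1/6171) = 40462/6171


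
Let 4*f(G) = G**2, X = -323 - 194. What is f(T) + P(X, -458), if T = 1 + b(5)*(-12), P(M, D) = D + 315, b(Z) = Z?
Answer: 2909/4 ≈ 727.25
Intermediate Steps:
X = -517
P(M, D) = 315 + D
T = -59 (T = 1 + 5*(-12) = 1 - 60 = -59)
f(G) = G**2/4
f(T) + P(X, -458) = (1/4)*(-59)**2 + (315 - 458) = (1/4)*3481 - 143 = 3481/4 - 143 = 2909/4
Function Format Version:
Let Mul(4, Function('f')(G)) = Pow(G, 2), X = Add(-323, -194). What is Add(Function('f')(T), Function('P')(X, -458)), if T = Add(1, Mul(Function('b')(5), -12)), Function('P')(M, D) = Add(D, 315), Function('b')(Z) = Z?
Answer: Rational(2909, 4) ≈ 727.25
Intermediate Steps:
X = -517
Function('P')(M, D) = Add(315, D)
T = -59 (T = Add(1, Mul(5, -12)) = Add(1, -60) = -59)
Function('f')(G) = Mul(Rational(1, 4), Pow(G, 2))
Add(Function('f')(T), Function('P')(X, -458)) = Add(Mul(Rational(1, 4), Pow(-59, 2)), Add(315, -458)) = Add(Mul(Rational(1, 4), 3481), -143) = Add(Rational(3481, 4), -143) = Rational(2909, 4)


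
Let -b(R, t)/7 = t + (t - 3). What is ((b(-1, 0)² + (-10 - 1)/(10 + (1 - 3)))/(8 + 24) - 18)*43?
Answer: -46913/256 ≈ -183.25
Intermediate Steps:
b(R, t) = 21 - 14*t (b(R, t) = -7*(t + (t - 3)) = -7*(t + (-3 + t)) = -7*(-3 + 2*t) = 21 - 14*t)
((b(-1, 0)² + (-10 - 1)/(10 + (1 - 3)))/(8 + 24) - 18)*43 = (((21 - 14*0)² + (-10 - 1)/(10 + (1 - 3)))/(8 + 24) - 18)*43 = (((21 + 0)² - 11/(10 - 2))/32 - 18)*43 = ((21² - 11/8)*(1/32) - 18)*43 = ((441 - 11*⅛)*(1/32) - 18)*43 = ((441 - 11/8)*(1/32) - 18)*43 = ((3517/8)*(1/32) - 18)*43 = (3517/256 - 18)*43 = -1091/256*43 = -46913/256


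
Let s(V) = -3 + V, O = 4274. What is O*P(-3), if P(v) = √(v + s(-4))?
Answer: 4274*I*√10 ≈ 13516.0*I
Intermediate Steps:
P(v) = √(-7 + v) (P(v) = √(v + (-3 - 4)) = √(v - 7) = √(-7 + v))
O*P(-3) = 4274*√(-7 - 3) = 4274*√(-10) = 4274*(I*√10) = 4274*I*√10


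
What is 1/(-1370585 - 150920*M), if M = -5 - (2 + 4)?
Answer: 1/289535 ≈ 3.4538e-6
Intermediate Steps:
M = -11 (M = -5 - 1*6 = -5 - 6 = -11)
1/(-1370585 - 150920*M) = 1/(-1370585 - 150920*(-11)) = 1/(-1370585 - 770*(-2156)) = 1/(-1370585 + 1660120) = 1/289535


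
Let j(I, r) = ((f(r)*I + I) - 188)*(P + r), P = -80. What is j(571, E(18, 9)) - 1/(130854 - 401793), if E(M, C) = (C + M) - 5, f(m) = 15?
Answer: -140613005975/270939 ≈ -5.1898e+5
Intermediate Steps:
E(M, C) = -5 + C + M
j(I, r) = (-188 + 16*I)*(-80 + r) (j(I, r) = ((15*I + I) - 188)*(-80 + r) = (16*I - 188)*(-80 + r) = (-188 + 16*I)*(-80 + r))
j(571, E(18, 9)) - 1/(130854 - 401793) = (15040 - 1280*571 - 188*(-5 + 9 + 18) + 16*571*(-5 + 9 + 18)) - 1/(130854 - 401793) = (15040 - 730880 - 188*22 + 16*571*22) - 1/(-270939) = (15040 - 730880 - 4136 + 200992) - 1*(-1/270939) = -518984 + 1/270939 = -140613005975/270939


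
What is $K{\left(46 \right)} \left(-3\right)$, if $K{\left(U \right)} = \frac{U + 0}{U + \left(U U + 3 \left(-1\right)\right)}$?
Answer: $- \frac{138}{2159} \approx -0.063918$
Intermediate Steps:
$K{\left(U \right)} = \frac{U}{-3 + U + U^{2}}$ ($K{\left(U \right)} = \frac{U}{U + \left(U^{2} - 3\right)} = \frac{U}{U + \left(-3 + U^{2}\right)} = \frac{U}{-3 + U + U^{2}}$)
$K{\left(46 \right)} \left(-3\right) = \frac{46}{-3 + 46 + 46^{2}} \left(-3\right) = \frac{46}{-3 + 46 + 2116} \left(-3\right) = \frac{46}{2159} \left(-3\right) = - \frac{138}{2159}$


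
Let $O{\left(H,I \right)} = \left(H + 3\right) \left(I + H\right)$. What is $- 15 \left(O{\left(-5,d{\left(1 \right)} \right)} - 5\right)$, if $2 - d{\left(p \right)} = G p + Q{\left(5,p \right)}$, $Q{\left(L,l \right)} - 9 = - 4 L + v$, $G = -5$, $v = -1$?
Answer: $495$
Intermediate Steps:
$Q{\left(L,l \right)} = 8 - 4 L$ ($Q{\left(L,l \right)} = 9 - \left(1 + 4 L\right) = 8 - 4 L$)
$d{\left(p \right)} = 14 + 5 p$ ($d{\left(p \right)} = 2 - \left(- 5 p + \left(8 - 20\right)\right) = 2 - \left(- 5 p - 12\right) = 2 - \left(-12 - 5 p\right) = 2 + \left(12 + 5 p\right) = 14 + 5 p$)
$O{\left(H,I \right)} = \left(3 + H\right) \left(H + I\right)$
$- 15 \left(O{\left(-5,d{\left(1 \right)} \right)} - 5\right) = - 15 \left(\left(\left(-5\right)^{2} + 3 \left(-5\right) + 3 \left(14 + 5 \cdot 1\right) - 5 \left(14 + 5 \cdot 1\right)\right) - 5\right) = - 15 \left(\left(25 - 15 + 3 \left(14 + 5\right) - 5 \left(14 + 5\right)\right) - 5\right) = - 15 \left(\left(25 - 15 + 3 \cdot 19 - 95\right) - 5\right) = - 15 \left(\left(25 - 15 + 57 - 95\right) - 5\right) = - 15 \left(-28 - 5\right) = \left(-15\right) \left(-33\right) = 495$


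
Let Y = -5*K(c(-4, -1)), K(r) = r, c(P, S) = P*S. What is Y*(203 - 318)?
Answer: 2300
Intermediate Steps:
Y = -20 (Y = -(-20)*(-1) = -5*4 = -20)
Y*(203 - 318) = -20*(203 - 318) = -20*(-115) = 2300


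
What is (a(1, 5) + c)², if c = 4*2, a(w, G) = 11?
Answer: 361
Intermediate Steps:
c = 8
(a(1, 5) + c)² = (11 + 8)² = 19² = 361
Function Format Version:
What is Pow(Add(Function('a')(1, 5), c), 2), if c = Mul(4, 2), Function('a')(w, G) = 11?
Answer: 361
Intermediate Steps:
c = 8
Pow(Add(Function('a')(1, 5), c), 2) = Pow(Add(11, 8), 2) = Pow(19, 2) = 361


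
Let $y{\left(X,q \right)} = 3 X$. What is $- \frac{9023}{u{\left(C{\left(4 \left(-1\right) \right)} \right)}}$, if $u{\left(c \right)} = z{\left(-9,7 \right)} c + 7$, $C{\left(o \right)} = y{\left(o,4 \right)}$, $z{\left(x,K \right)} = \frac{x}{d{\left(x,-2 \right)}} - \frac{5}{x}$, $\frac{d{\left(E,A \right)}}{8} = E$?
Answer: $7734$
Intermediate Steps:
$d{\left(E,A \right)} = 8 E$
$z{\left(x,K \right)} = \frac{1}{8} - \frac{5}{x}$ ($z{\left(x,K \right)} = \frac{x}{8 x} - \frac{5}{x} = x \frac{1}{8 x} - \frac{5}{x} = \frac{1}{8} - \frac{5}{x}$)
$C{\left(o \right)} = 3 o$
$u{\left(c \right)} = 7 + \frac{49 c}{72}$ ($u{\left(c \right)} = \frac{-40 - 9}{8 \left(-9\right)} c + 7 = \frac{1}{8} \left(- \frac{1}{9}\right) \left(-49\right) c + 7 = \frac{49 c}{72} + 7 = 7 + \frac{49 c}{72}$)
$- \frac{9023}{u{\left(C{\left(4 \left(-1\right) \right)} \right)}} = - \frac{9023}{7 + \frac{49 \cdot 3 \cdot 4 \left(-1\right)}{72}} = - \frac{9023}{7 + \frac{49 \cdot 3 \left(-4\right)}{72}} = - \frac{9023}{7 + \frac{49}{72} \left(-12\right)} = - \frac{9023}{7 - \frac{49}{6}} = - \frac{9023}{- \frac{7}{6}} = \left(-9023\right) \left(- \frac{6}{7}\right) = 7734$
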